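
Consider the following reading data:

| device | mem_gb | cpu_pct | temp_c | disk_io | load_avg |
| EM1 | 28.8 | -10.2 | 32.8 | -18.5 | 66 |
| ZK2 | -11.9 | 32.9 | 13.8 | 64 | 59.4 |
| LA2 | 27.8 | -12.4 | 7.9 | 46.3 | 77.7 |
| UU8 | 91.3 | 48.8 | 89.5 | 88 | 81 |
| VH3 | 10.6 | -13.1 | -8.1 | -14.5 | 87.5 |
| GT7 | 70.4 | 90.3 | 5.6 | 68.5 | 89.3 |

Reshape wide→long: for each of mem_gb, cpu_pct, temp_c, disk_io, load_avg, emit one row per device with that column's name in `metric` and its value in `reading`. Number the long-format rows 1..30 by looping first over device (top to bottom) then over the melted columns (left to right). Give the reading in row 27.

30 rows total (6 × 5). Row 27: index ⌊(27-1)/5⌋ = 5 into device → GT7; (27-1) mod 5 = 1 into the melted columns → cpu_pct.
So row 27 is (GT7, cpu_pct, 90.3); reading = 90.3.

90.3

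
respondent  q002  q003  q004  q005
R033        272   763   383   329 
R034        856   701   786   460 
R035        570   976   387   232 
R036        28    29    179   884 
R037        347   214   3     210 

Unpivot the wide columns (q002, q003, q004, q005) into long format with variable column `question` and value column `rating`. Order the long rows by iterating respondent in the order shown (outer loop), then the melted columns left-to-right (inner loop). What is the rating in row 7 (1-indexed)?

20 rows total (5 × 4). Row 7: index ⌊(7-1)/4⌋ = 1 into respondent → R034; (7-1) mod 4 = 2 into the melted columns → q004.
So row 7 is (R034, q004, 786); rating = 786.

786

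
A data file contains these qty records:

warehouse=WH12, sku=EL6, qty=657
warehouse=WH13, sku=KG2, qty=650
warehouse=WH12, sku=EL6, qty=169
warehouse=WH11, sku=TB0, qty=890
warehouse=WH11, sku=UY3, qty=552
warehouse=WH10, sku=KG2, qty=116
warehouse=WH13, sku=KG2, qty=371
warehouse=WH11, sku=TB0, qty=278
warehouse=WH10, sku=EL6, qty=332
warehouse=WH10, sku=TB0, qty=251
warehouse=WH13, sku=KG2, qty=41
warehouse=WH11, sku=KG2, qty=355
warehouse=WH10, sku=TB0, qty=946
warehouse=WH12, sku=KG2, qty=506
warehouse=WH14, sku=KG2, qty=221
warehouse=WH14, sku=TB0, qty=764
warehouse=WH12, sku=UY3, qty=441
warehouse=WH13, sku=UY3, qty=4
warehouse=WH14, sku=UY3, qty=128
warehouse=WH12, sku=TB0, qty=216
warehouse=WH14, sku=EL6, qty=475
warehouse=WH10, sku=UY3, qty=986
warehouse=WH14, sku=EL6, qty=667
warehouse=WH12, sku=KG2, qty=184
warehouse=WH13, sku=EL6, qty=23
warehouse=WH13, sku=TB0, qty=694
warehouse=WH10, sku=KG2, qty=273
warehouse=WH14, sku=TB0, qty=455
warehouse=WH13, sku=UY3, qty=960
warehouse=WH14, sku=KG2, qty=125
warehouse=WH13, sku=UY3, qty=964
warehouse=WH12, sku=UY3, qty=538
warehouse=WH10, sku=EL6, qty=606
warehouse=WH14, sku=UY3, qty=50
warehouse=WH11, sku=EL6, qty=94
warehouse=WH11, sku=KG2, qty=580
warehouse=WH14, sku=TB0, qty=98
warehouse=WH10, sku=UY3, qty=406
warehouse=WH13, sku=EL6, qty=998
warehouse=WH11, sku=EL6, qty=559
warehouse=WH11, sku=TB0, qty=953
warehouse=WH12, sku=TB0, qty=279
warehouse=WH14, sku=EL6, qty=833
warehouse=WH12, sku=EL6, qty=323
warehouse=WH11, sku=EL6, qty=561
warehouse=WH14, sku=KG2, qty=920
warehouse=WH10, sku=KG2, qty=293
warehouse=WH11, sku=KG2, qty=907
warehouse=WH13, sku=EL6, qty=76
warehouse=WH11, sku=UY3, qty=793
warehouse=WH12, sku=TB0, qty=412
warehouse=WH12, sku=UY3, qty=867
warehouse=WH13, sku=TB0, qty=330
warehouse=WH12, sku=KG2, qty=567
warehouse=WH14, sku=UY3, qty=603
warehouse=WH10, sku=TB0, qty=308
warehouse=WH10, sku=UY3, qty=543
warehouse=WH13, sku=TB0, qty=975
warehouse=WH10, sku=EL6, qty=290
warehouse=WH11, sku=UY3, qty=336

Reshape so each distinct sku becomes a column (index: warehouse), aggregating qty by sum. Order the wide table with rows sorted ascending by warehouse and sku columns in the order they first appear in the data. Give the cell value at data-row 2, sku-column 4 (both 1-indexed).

1681

With rows sorted ascending by warehouse, row 2 is warehouse=WH11. sku columns in first-appearance order: EL6, KG2, TB0, UY3; column 4 is UY3.
Long rows with warehouse=WH11, sku=UY3: 552 + 793 + 336 = 1681.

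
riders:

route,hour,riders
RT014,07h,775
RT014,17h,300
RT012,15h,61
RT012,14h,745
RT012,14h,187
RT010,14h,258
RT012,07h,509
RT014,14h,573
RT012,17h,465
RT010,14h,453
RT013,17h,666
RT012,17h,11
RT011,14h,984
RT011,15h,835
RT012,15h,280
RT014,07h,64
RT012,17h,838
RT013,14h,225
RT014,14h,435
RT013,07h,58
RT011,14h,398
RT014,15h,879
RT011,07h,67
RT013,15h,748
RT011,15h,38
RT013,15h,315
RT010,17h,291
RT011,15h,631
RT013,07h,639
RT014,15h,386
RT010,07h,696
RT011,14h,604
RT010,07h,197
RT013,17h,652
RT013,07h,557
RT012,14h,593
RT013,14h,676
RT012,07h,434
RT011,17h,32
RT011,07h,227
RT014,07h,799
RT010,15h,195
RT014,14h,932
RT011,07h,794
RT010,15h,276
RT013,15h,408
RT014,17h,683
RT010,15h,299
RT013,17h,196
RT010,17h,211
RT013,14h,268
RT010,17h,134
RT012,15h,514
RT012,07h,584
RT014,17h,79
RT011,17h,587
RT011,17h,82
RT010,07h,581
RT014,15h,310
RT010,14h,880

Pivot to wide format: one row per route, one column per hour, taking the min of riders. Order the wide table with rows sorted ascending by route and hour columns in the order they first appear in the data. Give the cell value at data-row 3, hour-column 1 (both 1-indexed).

434

With rows sorted ascending by route, row 3 is route=RT012. hour columns in first-appearance order: 07h, 17h, 15h, 14h; column 1 is 07h.
Long rows with route=RT012, hour=07h: min(509, 434, 584) = 434.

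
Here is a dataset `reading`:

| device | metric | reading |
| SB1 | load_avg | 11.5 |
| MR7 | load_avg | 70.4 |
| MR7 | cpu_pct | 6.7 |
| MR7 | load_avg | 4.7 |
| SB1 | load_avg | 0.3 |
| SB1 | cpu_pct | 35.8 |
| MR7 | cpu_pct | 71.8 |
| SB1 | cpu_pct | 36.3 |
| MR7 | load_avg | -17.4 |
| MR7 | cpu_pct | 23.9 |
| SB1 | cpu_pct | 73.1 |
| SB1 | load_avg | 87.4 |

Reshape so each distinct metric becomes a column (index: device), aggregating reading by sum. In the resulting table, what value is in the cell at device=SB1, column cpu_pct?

Rows with device=SB1 and metric=cpu_pct: reading values are 35.8, 36.3, 73.1.
35.8 + 36.3 + 73.1 = 145.2.

145.2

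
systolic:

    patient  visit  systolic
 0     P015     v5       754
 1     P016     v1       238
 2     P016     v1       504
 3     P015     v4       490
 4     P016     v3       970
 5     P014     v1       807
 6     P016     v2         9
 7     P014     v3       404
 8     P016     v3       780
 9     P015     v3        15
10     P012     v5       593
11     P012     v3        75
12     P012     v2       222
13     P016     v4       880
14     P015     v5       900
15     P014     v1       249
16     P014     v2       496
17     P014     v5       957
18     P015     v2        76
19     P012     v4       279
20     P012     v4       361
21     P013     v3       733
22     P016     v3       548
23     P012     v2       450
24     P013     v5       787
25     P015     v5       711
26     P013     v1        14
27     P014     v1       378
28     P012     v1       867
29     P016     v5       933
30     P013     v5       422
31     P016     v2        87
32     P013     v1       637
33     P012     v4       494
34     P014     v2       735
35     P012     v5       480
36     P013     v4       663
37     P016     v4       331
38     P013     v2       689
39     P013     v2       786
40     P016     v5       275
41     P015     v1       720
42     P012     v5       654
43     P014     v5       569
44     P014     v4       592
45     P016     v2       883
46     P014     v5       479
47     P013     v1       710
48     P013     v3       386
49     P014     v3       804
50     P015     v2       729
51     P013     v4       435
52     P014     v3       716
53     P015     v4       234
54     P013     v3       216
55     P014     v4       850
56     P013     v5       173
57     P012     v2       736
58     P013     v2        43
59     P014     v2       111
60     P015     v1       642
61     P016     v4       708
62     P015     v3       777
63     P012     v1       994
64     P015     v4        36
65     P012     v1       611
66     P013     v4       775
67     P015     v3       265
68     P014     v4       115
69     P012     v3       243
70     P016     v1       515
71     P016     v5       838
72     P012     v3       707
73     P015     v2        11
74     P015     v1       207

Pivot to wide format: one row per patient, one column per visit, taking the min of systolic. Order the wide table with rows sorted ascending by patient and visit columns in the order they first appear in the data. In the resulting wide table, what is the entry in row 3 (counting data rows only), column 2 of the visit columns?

With rows sorted ascending by patient, row 3 is patient=P014. visit columns in first-appearance order: v5, v1, v4, v3, v2; column 2 is v1.
Long rows with patient=P014, visit=v1: min(807, 249, 378) = 249.

249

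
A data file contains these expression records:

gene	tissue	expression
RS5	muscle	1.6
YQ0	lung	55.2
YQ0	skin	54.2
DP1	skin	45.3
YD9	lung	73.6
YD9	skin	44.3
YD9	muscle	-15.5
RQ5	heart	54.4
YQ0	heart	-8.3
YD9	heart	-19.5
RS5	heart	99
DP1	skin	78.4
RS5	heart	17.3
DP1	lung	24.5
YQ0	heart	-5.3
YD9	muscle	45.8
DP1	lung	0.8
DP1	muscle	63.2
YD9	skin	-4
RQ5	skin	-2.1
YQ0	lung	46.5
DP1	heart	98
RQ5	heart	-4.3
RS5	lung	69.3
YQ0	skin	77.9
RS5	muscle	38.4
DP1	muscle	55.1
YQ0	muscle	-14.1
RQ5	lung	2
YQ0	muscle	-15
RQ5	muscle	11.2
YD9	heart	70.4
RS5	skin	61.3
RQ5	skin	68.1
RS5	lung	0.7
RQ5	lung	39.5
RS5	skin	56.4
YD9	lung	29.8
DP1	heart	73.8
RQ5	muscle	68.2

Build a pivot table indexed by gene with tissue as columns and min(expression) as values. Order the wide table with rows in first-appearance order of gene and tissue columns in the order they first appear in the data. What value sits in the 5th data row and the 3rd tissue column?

With rows in first-appearance order of gene, row 5 is gene=RQ5. tissue columns in first-appearance order: muscle, lung, skin, heart; column 3 is skin.
Long rows with gene=RQ5, tissue=skin: min(-2.1, 68.1) = -2.1.

-2.1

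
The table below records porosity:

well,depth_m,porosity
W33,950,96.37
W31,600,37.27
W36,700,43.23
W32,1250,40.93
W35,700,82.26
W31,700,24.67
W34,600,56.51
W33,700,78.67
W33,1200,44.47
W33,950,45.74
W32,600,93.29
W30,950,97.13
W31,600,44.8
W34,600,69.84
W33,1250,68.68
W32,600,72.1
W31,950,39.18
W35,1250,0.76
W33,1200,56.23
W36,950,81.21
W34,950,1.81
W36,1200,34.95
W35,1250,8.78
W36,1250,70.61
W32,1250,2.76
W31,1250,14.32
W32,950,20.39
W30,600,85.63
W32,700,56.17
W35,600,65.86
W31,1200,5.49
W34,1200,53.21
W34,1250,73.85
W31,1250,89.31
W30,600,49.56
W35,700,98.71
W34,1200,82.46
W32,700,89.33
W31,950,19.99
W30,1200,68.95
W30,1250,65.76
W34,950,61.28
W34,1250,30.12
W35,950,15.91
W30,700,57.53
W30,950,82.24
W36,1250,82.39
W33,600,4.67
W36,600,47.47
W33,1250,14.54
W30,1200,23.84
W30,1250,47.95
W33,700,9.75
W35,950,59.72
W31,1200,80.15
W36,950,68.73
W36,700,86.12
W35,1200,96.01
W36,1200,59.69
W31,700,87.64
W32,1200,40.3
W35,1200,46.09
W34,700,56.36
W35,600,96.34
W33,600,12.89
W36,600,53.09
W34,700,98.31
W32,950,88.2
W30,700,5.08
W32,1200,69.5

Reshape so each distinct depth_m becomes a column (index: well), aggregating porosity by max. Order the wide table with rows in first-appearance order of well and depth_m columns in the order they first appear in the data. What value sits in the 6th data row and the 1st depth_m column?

61.28

With rows in first-appearance order of well, row 6 is well=W34. depth_m columns in first-appearance order: 950, 600, 700, 1250, 1200; column 1 is 950.
Long rows with well=W34, depth_m=950: max(1.81, 61.28) = 61.28.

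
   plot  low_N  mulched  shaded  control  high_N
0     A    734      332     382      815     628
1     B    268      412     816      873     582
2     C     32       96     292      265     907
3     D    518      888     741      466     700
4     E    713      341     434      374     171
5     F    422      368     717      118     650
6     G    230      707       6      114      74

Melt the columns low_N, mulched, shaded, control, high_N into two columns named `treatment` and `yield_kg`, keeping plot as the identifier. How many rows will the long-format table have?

7 plot values × 5 melted columns = 35 rows.

35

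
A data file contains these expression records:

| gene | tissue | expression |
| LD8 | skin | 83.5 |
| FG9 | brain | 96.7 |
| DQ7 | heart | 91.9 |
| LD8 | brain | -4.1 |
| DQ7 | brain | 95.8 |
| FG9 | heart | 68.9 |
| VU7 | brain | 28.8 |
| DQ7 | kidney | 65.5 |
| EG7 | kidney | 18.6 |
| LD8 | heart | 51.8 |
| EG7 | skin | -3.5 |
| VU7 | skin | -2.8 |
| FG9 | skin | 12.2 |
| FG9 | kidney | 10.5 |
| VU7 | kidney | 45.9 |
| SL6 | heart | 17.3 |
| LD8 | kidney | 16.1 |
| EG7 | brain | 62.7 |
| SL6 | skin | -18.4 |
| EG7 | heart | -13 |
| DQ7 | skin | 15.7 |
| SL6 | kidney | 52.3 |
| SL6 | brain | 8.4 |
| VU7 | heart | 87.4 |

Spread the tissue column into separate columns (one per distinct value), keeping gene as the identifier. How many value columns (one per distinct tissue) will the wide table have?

4

4 distinct tissue values: skin, brain, kidney, heart.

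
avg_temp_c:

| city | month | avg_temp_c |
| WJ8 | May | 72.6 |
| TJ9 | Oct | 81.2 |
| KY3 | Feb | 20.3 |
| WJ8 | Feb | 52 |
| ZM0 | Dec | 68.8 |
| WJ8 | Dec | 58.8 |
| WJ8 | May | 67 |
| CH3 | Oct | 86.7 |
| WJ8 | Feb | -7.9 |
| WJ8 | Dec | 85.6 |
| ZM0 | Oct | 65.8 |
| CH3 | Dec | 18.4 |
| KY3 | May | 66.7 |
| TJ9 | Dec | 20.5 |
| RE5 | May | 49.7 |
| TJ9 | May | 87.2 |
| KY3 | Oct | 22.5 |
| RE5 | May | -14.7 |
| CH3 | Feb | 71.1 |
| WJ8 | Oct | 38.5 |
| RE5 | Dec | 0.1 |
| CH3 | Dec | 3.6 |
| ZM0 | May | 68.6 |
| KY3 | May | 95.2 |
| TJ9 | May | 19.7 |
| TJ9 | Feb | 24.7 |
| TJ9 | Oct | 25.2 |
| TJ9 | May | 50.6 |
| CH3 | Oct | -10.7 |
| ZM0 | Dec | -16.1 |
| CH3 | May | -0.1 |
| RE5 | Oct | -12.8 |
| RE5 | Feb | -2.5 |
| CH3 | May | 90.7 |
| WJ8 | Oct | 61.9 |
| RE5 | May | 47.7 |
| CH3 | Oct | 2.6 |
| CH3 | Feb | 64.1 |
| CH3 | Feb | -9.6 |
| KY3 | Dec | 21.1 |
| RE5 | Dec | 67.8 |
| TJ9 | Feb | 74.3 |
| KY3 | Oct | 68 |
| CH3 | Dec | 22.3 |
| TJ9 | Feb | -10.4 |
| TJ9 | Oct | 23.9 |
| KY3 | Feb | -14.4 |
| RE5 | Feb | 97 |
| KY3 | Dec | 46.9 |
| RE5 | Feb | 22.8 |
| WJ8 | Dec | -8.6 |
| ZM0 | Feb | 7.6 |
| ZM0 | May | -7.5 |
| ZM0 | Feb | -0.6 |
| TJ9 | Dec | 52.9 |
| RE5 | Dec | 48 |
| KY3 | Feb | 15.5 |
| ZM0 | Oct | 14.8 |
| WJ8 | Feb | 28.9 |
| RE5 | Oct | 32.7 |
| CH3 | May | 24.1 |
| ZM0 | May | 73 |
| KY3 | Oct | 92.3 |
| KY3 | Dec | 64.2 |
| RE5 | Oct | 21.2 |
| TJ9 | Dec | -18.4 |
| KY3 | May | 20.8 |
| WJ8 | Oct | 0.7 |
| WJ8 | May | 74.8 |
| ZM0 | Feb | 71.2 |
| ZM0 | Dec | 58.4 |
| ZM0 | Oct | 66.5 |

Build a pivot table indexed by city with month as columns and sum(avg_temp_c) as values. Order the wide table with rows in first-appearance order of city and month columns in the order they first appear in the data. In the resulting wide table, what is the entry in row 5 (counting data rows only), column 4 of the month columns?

44.3

With rows in first-appearance order of city, row 5 is city=CH3. month columns in first-appearance order: May, Oct, Feb, Dec; column 4 is Dec.
Long rows with city=CH3, month=Dec: 18.4 + 3.6 + 22.3 = 44.3.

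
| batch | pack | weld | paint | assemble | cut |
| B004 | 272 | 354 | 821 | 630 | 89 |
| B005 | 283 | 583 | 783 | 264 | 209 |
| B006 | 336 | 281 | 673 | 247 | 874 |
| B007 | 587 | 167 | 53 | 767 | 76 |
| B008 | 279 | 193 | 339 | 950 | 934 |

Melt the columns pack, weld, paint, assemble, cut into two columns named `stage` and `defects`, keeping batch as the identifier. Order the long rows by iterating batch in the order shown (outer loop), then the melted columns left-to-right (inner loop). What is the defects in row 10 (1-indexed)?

209

25 rows total (5 × 5). Row 10: index ⌊(10-1)/5⌋ = 1 into batch → B005; (10-1) mod 5 = 4 into the melted columns → cut.
So row 10 is (B005, cut, 209); defects = 209.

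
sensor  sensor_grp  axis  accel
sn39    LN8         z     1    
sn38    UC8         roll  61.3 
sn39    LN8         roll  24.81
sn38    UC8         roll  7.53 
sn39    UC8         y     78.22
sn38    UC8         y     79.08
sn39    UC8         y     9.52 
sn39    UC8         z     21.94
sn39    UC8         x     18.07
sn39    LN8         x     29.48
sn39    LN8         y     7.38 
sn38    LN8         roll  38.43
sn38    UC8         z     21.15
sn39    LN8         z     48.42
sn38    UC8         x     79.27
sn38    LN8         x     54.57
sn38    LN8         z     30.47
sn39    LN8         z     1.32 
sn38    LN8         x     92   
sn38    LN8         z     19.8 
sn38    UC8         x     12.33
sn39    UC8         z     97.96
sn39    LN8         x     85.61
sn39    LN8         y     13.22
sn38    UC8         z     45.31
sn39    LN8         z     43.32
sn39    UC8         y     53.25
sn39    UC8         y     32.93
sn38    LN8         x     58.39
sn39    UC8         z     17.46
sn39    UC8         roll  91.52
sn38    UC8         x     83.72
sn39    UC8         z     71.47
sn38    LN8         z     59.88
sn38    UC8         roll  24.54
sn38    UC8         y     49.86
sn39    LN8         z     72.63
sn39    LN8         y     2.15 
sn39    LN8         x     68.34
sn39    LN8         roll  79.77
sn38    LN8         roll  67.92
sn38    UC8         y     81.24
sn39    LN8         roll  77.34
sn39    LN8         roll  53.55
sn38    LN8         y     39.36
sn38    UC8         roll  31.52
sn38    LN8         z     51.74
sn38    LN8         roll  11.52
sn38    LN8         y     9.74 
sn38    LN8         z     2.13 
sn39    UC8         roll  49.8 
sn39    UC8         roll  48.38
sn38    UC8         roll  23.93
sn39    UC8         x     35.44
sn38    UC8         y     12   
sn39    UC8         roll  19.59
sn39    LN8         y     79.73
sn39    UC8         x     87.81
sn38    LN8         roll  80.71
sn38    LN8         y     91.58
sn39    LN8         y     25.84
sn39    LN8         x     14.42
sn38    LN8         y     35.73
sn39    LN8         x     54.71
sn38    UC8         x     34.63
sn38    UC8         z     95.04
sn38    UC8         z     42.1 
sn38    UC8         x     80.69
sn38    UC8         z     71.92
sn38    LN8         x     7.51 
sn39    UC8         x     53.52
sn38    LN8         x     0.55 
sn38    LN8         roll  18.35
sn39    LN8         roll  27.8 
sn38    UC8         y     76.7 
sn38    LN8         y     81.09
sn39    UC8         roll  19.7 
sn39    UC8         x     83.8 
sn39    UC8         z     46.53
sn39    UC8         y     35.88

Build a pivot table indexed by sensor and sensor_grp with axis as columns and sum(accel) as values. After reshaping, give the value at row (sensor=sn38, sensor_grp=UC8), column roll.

Rows with sensor=sn38, sensor_grp=UC8 and axis=roll: accel values are 61.3, 7.53, 24.54, 31.52, 23.93.
61.3 + 7.53 + 24.54 + 31.52 + 23.93 = 148.82.

148.82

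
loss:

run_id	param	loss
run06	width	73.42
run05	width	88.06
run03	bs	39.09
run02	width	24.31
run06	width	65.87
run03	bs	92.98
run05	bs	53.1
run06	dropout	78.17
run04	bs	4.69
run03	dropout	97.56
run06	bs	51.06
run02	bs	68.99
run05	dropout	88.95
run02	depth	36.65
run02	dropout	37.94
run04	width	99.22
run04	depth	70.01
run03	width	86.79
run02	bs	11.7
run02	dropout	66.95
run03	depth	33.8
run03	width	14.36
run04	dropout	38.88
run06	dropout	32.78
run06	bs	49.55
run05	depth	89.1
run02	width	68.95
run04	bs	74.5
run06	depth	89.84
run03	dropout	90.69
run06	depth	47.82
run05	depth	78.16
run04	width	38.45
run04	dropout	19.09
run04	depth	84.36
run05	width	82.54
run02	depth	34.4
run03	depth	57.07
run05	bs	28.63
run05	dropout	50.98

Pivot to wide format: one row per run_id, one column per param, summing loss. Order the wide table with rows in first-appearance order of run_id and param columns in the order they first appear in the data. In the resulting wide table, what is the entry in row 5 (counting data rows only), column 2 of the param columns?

79.19

With rows in first-appearance order of run_id, row 5 is run_id=run04. param columns in first-appearance order: width, bs, dropout, depth; column 2 is bs.
Long rows with run_id=run04, param=bs: 4.69 + 74.5 = 79.19.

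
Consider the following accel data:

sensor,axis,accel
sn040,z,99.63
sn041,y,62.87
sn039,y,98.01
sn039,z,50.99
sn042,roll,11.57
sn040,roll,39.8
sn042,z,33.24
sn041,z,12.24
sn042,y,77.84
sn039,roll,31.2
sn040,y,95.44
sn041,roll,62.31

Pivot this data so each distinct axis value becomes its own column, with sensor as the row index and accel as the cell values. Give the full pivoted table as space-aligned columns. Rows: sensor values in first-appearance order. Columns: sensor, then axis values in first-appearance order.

sensor  z      y      roll 
sn040   99.63  95.44  39.8 
sn041   12.24  62.87  62.31
sn039   50.99  98.01  31.2 
sn042   33.24  77.84  11.57

Columns: sensor plus the 3 distinct axis values (z, y, roll).
For example, row sn040 column z takes accel=99.63 from the long row (sn040, z).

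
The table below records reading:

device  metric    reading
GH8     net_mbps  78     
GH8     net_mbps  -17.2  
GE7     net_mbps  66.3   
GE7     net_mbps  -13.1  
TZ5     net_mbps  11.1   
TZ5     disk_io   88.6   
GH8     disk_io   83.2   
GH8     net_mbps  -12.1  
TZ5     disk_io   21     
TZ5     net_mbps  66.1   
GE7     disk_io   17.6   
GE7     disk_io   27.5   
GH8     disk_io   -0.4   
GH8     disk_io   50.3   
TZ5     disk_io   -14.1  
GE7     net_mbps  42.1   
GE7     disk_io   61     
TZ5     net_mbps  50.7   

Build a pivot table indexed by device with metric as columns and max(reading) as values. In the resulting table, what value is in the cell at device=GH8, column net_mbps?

78

Rows with device=GH8 and metric=net_mbps: reading values are 78, -17.2, -12.1.
max(78, -17.2, -12.1) = 78.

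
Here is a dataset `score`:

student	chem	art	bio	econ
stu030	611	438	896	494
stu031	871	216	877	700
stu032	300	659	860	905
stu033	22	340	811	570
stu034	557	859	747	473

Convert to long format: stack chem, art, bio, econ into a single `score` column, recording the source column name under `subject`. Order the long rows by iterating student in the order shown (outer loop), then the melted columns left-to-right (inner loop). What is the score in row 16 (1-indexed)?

20 rows total (5 × 4). Row 16: index ⌊(16-1)/4⌋ = 3 into student → stu033; (16-1) mod 4 = 3 into the melted columns → econ.
So row 16 is (stu033, econ, 570); score = 570.

570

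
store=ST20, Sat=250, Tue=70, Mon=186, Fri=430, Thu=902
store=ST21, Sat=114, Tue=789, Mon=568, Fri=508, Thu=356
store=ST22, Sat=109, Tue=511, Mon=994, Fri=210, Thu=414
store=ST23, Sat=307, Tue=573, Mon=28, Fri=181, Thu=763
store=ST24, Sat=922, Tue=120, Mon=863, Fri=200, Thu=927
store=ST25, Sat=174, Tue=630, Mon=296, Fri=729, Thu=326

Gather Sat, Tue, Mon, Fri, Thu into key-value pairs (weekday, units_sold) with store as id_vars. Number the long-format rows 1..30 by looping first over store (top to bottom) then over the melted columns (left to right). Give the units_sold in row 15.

414

30 rows total (6 × 5). Row 15: index ⌊(15-1)/5⌋ = 2 into store → ST22; (15-1) mod 5 = 4 into the melted columns → Thu.
So row 15 is (ST22, Thu, 414); units_sold = 414.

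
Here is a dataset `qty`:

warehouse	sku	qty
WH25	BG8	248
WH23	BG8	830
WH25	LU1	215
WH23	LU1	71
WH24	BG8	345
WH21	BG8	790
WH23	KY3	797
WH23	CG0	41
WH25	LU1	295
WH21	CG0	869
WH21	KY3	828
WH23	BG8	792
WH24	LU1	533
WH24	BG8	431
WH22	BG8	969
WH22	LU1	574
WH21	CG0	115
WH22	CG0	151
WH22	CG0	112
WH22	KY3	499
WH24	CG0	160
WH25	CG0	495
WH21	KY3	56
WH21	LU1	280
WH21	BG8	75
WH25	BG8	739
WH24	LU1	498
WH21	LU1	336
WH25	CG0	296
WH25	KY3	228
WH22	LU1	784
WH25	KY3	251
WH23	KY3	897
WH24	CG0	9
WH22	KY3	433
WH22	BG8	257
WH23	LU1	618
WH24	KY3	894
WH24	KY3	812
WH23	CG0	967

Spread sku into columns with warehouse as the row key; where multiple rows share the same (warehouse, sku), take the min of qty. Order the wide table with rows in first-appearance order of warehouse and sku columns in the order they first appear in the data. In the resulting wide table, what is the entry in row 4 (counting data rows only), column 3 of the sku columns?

With rows in first-appearance order of warehouse, row 4 is warehouse=WH21. sku columns in first-appearance order: BG8, LU1, KY3, CG0; column 3 is KY3.
Long rows with warehouse=WH21, sku=KY3: min(828, 56) = 56.

56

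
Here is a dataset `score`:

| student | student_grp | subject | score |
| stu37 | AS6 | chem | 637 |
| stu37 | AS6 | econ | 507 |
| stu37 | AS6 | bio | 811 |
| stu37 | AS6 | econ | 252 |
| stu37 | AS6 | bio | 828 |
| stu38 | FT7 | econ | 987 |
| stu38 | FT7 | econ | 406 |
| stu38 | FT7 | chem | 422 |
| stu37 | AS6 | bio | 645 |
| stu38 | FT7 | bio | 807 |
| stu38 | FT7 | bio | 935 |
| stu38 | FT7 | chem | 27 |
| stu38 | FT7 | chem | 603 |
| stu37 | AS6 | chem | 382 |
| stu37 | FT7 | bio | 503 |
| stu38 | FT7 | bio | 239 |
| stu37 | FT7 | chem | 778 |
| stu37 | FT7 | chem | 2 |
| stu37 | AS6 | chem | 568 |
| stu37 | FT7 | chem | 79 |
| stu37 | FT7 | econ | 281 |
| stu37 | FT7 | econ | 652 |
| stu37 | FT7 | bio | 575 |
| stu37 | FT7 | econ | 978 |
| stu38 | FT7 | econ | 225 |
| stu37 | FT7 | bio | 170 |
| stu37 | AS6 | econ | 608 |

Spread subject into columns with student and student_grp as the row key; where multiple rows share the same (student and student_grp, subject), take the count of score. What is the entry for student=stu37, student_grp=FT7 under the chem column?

3

Rows with student=stu37, student_grp=FT7 and subject=chem: score values are 778, 2, 79.
3 rows match — count = 3.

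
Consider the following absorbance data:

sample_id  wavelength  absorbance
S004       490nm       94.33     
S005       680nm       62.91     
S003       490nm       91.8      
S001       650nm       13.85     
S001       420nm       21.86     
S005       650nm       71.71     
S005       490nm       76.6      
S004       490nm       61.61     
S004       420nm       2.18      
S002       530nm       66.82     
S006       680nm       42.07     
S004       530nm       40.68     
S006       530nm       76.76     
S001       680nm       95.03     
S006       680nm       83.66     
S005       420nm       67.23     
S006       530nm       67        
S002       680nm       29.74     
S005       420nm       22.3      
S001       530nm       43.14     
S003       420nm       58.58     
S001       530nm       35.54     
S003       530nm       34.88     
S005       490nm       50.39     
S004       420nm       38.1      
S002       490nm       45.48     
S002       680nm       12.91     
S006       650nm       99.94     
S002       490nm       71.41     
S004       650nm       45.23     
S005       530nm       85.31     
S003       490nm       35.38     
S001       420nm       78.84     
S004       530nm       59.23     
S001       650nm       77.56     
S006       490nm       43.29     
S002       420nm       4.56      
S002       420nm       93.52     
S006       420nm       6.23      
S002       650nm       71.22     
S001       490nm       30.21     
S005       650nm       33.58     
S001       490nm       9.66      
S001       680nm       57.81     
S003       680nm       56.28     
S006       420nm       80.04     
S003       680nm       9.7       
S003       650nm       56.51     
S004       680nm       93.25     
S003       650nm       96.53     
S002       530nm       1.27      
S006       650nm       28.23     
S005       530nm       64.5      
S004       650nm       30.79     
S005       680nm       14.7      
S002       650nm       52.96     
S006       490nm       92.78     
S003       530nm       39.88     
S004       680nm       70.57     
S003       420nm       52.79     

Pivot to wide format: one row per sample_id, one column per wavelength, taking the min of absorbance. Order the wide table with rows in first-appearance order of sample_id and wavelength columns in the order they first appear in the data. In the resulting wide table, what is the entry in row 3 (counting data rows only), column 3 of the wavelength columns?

With rows in first-appearance order of sample_id, row 3 is sample_id=S003. wavelength columns in first-appearance order: 490nm, 680nm, 650nm, 420nm, 530nm; column 3 is 650nm.
Long rows with sample_id=S003, wavelength=650nm: min(56.51, 96.53) = 56.51.

56.51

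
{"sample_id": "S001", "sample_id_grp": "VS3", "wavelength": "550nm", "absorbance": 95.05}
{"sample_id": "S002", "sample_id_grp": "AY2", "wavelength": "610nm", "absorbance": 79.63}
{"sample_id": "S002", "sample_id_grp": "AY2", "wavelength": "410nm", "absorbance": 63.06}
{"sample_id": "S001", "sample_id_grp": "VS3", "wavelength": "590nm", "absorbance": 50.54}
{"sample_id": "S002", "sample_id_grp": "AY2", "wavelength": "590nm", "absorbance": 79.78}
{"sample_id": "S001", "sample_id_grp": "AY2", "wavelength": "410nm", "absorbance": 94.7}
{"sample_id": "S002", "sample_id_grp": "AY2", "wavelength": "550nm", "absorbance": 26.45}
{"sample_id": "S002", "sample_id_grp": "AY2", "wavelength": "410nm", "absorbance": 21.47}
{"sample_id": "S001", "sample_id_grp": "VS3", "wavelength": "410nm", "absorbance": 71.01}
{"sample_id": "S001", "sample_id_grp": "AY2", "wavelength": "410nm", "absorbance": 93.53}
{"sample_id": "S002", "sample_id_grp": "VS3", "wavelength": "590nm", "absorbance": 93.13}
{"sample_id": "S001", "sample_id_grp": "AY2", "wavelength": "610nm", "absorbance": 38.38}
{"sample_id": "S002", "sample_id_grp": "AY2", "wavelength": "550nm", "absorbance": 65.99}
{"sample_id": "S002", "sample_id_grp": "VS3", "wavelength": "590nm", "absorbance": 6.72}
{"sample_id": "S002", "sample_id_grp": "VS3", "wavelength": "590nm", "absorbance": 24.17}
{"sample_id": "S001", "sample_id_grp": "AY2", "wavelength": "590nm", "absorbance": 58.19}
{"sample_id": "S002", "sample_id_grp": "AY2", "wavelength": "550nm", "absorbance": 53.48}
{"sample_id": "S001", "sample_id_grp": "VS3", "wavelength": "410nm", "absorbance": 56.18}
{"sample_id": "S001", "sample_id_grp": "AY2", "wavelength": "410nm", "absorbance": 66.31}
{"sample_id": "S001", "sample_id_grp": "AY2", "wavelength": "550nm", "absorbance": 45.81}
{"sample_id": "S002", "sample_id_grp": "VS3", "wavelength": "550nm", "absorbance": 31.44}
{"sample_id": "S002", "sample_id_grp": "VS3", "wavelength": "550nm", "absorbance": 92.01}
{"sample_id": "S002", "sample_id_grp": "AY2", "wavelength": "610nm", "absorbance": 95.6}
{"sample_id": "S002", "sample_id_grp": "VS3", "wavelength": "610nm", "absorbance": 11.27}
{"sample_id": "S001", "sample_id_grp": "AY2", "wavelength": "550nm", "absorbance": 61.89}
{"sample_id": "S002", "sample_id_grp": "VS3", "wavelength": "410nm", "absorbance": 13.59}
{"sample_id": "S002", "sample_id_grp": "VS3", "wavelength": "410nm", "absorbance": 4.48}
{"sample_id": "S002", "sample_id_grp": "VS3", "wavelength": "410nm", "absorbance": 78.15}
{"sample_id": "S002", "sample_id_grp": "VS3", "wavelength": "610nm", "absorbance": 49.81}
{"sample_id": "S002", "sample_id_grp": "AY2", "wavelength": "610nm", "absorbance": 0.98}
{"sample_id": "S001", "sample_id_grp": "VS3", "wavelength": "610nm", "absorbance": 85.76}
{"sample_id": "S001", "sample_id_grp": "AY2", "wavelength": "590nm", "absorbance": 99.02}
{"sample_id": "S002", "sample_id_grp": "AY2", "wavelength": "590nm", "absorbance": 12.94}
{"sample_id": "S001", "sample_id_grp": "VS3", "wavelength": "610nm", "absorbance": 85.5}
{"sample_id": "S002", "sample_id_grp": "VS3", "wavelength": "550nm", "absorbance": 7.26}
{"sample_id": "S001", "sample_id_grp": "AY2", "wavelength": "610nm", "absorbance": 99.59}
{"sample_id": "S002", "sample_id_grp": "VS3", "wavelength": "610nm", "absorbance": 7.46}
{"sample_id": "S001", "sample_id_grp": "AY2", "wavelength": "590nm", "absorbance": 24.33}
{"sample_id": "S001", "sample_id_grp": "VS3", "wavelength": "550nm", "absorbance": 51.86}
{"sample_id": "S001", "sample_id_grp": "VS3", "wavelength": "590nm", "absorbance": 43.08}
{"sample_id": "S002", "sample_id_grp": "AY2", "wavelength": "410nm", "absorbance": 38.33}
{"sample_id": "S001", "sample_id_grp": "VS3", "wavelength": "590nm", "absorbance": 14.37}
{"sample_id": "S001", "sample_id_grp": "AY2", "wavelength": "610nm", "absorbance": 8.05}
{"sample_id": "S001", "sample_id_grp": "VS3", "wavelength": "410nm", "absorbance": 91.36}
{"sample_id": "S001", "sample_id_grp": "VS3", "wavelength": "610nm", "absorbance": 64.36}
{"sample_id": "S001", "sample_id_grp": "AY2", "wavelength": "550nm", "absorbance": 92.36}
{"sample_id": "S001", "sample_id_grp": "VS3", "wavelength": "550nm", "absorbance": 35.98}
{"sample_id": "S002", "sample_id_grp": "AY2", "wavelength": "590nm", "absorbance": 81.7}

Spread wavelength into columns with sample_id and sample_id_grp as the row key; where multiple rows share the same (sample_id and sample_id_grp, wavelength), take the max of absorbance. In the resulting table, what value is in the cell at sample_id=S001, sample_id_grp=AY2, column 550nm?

92.36

Rows with sample_id=S001, sample_id_grp=AY2 and wavelength=550nm: absorbance values are 45.81, 61.89, 92.36.
max(45.81, 61.89, 92.36) = 92.36.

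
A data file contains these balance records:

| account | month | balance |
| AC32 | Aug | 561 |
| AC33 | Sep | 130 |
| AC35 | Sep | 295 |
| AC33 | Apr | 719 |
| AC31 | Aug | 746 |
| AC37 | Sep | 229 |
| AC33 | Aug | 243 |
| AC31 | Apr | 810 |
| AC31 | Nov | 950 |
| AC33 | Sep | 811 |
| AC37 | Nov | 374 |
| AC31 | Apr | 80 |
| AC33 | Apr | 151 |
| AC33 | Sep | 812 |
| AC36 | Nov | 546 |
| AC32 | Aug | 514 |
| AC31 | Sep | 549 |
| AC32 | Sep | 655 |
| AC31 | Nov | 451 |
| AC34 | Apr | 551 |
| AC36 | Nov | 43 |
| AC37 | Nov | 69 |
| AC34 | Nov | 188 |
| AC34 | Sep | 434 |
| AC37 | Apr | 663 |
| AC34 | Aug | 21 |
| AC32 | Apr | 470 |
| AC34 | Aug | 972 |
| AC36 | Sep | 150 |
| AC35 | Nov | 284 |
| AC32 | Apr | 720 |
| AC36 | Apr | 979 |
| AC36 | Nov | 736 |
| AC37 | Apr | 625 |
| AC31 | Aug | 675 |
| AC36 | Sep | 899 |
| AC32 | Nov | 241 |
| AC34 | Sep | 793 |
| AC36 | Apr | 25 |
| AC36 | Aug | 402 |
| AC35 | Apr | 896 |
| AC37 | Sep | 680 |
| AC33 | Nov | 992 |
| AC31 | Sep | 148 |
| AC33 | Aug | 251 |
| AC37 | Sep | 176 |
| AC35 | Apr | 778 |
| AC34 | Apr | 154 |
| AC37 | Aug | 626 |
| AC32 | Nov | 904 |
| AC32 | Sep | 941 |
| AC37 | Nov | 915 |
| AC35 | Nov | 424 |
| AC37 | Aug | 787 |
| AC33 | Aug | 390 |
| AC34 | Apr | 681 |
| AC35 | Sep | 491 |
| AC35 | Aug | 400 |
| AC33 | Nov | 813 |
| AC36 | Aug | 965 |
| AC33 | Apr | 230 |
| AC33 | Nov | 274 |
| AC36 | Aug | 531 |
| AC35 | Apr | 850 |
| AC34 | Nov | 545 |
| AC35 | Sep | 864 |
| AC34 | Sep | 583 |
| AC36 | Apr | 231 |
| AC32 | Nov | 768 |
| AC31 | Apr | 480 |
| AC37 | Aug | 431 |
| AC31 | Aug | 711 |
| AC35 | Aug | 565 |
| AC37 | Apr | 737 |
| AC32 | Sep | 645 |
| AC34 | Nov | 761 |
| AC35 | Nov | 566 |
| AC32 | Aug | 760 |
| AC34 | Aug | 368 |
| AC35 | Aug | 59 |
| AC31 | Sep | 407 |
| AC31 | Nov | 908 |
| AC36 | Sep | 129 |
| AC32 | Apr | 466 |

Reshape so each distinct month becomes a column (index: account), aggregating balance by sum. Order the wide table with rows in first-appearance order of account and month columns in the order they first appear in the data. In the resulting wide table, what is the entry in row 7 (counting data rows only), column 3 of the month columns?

1386

With rows in first-appearance order of account, row 7 is account=AC34. month columns in first-appearance order: Aug, Sep, Apr, Nov; column 3 is Apr.
Long rows with account=AC34, month=Apr: 551 + 154 + 681 = 1386.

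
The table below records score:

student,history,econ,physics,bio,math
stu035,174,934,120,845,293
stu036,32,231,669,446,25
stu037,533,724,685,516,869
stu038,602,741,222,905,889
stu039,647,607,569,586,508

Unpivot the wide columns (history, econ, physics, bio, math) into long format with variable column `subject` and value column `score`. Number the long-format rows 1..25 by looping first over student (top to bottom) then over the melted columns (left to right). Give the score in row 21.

647

25 rows total (5 × 5). Row 21: index ⌊(21-1)/5⌋ = 4 into student → stu039; (21-1) mod 5 = 0 into the melted columns → history.
So row 21 is (stu039, history, 647); score = 647.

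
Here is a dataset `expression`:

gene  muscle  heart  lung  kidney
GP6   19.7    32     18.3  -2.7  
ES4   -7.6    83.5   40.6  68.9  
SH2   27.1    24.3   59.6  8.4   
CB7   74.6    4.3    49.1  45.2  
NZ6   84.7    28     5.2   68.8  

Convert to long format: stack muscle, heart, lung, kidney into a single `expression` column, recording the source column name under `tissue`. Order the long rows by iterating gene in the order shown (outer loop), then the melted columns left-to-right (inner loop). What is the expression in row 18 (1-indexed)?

28

20 rows total (5 × 4). Row 18: index ⌊(18-1)/4⌋ = 4 into gene → NZ6; (18-1) mod 4 = 1 into the melted columns → heart.
So row 18 is (NZ6, heart, 28); expression = 28.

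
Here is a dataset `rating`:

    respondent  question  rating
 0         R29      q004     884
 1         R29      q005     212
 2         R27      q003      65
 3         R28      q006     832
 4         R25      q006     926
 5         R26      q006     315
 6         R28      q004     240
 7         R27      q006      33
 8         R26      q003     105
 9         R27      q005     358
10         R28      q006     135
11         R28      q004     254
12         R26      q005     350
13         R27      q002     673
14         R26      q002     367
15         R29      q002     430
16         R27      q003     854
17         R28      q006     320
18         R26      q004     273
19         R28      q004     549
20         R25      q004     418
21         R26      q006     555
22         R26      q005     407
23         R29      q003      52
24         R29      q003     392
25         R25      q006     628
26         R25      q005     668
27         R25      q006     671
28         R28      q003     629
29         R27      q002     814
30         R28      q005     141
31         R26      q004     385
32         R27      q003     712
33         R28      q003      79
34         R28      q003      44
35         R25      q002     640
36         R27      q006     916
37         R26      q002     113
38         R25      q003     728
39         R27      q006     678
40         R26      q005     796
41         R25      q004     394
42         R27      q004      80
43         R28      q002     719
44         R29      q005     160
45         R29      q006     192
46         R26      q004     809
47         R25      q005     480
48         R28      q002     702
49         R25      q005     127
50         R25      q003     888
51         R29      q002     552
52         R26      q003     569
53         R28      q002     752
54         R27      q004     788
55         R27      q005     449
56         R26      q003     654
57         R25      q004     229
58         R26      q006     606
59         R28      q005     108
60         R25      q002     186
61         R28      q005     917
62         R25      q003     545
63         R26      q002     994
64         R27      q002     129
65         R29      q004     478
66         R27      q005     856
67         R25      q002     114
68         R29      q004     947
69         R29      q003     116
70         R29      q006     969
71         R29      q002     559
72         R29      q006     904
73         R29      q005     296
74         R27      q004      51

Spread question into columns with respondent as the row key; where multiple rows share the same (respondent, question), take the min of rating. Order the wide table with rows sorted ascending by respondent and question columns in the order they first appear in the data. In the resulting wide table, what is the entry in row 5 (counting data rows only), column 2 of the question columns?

160

With rows sorted ascending by respondent, row 5 is respondent=R29. question columns in first-appearance order: q004, q005, q003, q006, q002; column 2 is q005.
Long rows with respondent=R29, question=q005: min(212, 160, 296) = 160.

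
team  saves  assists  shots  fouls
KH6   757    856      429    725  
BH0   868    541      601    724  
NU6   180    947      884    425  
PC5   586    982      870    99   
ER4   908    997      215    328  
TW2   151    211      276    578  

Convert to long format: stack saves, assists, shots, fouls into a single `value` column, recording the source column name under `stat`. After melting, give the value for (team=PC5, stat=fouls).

99

Unpivoting turns each (team, wide-column) pair into one long row.
The wide cell at row PC5, column fouls holds 99, so the long row (PC5, fouls) has value=99.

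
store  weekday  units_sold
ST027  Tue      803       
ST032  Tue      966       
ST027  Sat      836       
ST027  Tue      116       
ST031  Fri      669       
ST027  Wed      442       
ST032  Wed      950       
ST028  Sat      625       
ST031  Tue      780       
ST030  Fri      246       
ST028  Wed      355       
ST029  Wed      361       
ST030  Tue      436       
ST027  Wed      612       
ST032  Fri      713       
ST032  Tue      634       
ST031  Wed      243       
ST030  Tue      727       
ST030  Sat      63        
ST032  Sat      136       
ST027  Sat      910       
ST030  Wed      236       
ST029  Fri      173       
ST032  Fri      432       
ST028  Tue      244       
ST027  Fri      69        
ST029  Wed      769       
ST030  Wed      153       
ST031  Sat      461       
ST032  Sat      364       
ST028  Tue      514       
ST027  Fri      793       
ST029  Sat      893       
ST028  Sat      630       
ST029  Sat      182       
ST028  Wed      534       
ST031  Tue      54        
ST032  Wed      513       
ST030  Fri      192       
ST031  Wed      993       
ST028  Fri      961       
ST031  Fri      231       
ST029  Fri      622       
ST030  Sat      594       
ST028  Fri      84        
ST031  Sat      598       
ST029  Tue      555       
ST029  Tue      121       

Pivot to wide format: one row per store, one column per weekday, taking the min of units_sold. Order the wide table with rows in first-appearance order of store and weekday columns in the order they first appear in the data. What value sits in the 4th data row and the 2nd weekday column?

625

With rows in first-appearance order of store, row 4 is store=ST028. weekday columns in first-appearance order: Tue, Sat, Fri, Wed; column 2 is Sat.
Long rows with store=ST028, weekday=Sat: min(625, 630) = 625.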